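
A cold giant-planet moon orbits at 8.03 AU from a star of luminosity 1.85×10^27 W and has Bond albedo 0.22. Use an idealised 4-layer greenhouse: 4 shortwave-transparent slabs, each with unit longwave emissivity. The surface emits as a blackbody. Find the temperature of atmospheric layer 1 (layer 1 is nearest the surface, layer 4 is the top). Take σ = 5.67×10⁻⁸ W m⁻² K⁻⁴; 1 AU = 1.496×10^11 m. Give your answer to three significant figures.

194 kelvin

d = 8.03 × 1.496×10^11 m = 1.201×10^12 m.
Flux at the orbit: S = L/(4πd²) = 1.85×10^27/(4π·(1.20×10^12)²) = 102.0 W m⁻².
The effective emission temperature is T_e = [S(1−α)/(4σ)]^¼ = 136.9 K.
In the N-layer model, layer k (counted from the surface) has T_k = (N+1−k)^(1/4)·T_e.
With k = 1: T_1 = (4+1−1)^¼·136.9 K = 193.6 K.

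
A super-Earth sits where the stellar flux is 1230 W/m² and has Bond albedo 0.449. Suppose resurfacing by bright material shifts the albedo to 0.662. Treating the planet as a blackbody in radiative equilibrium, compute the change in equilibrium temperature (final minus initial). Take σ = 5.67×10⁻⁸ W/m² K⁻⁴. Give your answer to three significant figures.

-26.9 K

Before: T₁ = [1230·0.551/(4σ)]^(1/4) = 233.8 K.
With α = 0.662, T₂ = 206.9 K.
Change: 206.9 − 233.8 = -26.89 K.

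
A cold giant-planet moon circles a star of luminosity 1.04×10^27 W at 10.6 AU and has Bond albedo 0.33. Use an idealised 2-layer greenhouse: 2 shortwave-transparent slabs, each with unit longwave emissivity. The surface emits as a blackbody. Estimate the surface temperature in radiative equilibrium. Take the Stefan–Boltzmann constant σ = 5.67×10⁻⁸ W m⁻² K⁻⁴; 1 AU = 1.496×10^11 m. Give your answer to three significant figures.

d = 10.6 × 1.496×10^11 m = 1.586×10^12 m.
S = L/(4πd²) = 32.91 W m⁻².
The effective emission temperature is T_e = [S(1−α)/(4σ)]^¼ = 99.30 K.
Layer-by-layer balance gives σT_s⁴ = (N+1)σT_e⁴, so T_s = 3^¼·99.30 = 130.7 K.

131 K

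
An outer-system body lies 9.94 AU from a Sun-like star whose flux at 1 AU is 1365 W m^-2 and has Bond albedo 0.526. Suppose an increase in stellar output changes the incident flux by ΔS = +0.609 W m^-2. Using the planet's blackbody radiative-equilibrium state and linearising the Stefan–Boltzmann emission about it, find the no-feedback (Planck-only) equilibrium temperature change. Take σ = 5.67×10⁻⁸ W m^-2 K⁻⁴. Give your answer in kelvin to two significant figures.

0.81 kelvin

Flux at the orbit: S = 1365/(9.94)² = 13.82 W m^-2.
Reference equilibrium: T_e = [S(1−α)/(4σ)]^(1/4) = 73.30 K.
TOA radiative forcing: ΔF = (1−α)ΔS/4 = 0.474·(+0.609)/4 = 0.07217 W m^-2.
The Planck feedback parameter is 4σT_e³ = 0.08933 W m^-2/K.
ΔT₀ = ΔF/λ_P = 0.07217/0.08933 = 0.808 K.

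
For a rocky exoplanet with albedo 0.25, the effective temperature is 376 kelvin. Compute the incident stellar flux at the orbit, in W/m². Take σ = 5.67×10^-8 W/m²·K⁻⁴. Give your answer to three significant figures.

6040 W/m²

From S(1−α)/4 = σT⁴: S = 4σT⁴/(1−α).
σT⁴ = 5.67×10⁻⁸·(376)⁴ = 1133 W/m².
So S = 4×1133/(1−0.25) = 6044 W/m².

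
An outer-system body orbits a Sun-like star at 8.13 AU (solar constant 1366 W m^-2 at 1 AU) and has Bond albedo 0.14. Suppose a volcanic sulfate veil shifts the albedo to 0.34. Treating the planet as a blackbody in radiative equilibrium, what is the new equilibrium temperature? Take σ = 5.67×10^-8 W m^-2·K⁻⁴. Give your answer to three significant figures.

Flux at the orbit: S = 1366/(8.13)² = 20.67 W m^-2.
T₂ = [S(1−α₂)/(4σ)]^(1/4) = [20.67·0.66/(4σ)]^(1/4) = 88.06 K.

88.1 K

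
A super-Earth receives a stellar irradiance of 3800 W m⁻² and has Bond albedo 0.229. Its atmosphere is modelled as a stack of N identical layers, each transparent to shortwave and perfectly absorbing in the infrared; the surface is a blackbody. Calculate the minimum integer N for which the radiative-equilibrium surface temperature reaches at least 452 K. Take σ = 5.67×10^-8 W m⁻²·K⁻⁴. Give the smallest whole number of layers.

Top-of-atmosphere balance: σT_e⁴ = S(1−α)/4 = 732.5 W m⁻² → T_e = 337.1 K.
T_s = (N+1)^(1/4)·T_e ≥ 452 K requires N+1 ≥ (T_s/T_e)⁴ = (452/337.1)⁴ = 3.231.
Rounding up, N = 3.

3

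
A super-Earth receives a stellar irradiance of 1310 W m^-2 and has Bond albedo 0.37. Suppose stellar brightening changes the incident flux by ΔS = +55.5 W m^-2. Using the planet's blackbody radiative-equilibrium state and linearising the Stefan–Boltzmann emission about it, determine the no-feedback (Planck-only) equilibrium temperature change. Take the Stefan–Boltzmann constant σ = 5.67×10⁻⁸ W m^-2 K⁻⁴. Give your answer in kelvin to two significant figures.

Unperturbed T_e = [1310·(1−0.37)/(4σ)]^¼ = 245.6 K.
Only a fraction (1−α) is absorbed and it's spread over 4πR², so ΔF = (1−α)ΔS/4 = 8.741 W m^-2.
Planck response: λ_P = 4σT_e³ = 4·5.67×10⁻⁸·(245.6)³ = 3.360 W m^-2/K.
So ΔT₀ = 8.741/3.360 = 2.60 K.

2.6 K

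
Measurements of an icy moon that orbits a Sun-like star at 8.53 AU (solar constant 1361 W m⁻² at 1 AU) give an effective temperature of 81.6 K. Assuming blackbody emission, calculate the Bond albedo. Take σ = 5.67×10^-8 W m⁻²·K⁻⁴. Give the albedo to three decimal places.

0.462

Flux at the orbit: S = 1361/(8.53)² = 18.71 W m⁻².
From σT⁴ = S(1−α)/4 we invert for α: 1−α = 4σT⁴/S.
4σT⁴ = 4·5.67×10⁻⁸·(81.6)⁴ = 10.06 W m⁻².
1−α = 10.06/18.71 = 0.5376, so α = 0.4624.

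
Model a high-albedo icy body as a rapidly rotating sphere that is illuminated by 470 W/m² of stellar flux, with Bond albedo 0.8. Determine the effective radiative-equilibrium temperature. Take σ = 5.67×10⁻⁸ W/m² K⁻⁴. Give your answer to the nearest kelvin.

143 K

Absorbed flux (global mean): S(1−α)/4 = 470.0·0.2/4 = 23.50 W/m².
Balancing against σT⁴: T = (23.50/5.67×10⁻⁸)^(1/4) = 142.7 K.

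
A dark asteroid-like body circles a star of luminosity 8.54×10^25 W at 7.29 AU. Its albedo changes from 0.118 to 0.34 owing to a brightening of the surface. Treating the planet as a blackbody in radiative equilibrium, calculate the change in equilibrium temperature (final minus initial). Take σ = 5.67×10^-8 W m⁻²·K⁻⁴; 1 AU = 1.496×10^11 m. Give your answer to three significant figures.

d = 7.29 × 1.496×10^11 m = 1.091×10^12 m.
S = L/(4πd²) = 5.714 W m⁻².
Before: T₁ = [5.714·0.882/(4σ)]^(1/4) = 68.66 K.
With α = 0.34, T₂ = 63.86 K.
Change: 63.86 − 68.66 = -4.801 K.

-4.80 kelvin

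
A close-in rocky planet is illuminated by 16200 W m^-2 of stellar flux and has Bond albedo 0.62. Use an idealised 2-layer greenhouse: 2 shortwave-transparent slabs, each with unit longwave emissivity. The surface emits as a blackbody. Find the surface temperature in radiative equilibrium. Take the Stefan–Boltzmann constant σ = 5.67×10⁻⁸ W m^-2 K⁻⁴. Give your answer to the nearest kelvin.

Top-of-atmosphere balance: σT_e⁴ = S(1−α)/4 = 1539 W m^-2 → T_e = 405.9 K.
With N = 2 opaque layers, T_s = (N+1)^(1/4)·T_e = 3^(1/4)·405.9 = 534.2 K.

534 kelvin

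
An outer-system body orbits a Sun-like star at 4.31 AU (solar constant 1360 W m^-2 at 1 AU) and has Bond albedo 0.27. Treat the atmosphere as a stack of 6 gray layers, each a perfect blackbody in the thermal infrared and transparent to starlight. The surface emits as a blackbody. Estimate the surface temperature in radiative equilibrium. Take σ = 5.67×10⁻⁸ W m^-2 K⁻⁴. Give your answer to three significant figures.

202 K

Irradiance scales as 1/d², so S = 1360 W m^-2 × (1/4.31)² = 73.21 W m^-2.
Top-of-atmosphere balance: σT_e⁴ = S(1−α)/4 = 13.36 W m^-2 → T_e = 123.9 K.
For an N-layer opaque stack, T_s⁴ = (N+1)T_e⁴, hence T_s = (7)^(1/4)×123.9 K = 201.5 K.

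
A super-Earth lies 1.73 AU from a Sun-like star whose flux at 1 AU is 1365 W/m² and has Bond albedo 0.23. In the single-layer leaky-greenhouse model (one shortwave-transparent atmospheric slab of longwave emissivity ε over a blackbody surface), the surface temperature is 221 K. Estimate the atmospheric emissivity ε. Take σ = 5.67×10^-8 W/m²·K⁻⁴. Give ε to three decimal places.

0.702

Flux at the orbit: S = 1365/(1.73)² = 456.1 W/m².
First, T_e = [456.1·(1−0.23)/(4σ)]^(1/4) = 198.4 K.
Since (2−ε)/2 = (T_e/T_s)⁴ = 0.6491, ε = 0.7018.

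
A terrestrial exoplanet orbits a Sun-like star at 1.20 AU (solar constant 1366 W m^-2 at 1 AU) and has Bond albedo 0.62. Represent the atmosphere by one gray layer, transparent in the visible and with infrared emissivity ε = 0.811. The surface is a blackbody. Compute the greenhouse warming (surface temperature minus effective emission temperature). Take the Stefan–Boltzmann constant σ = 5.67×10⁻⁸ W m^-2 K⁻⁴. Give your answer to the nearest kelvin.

28 kelvin

Irradiance scales as 1/d², so S = 1366 W m^-2 × (1/1.20)² = 948.6 W m^-2.
At the top of the atmosphere, σT_e⁴ = S(1−α)/4 = 90.12 W m^-2, giving T_e = 199.7 K.
For a single slab of emissivity ε, T_s⁴ = 2T_e⁴/(2−ε); thus T_s = 199.7·(1.682)^(1/4) = 227.4 K.
The atmosphere warms the surface by 27.72 K.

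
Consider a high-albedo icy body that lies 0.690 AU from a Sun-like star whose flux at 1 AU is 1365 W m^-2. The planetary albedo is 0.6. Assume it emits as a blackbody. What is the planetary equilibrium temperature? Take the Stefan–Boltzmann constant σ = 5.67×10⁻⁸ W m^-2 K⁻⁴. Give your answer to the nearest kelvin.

267 K

Irradiance scales as 1/d², so S = 1365 W m^-2 × (1/0.690)² = 2867 W m^-2.
Absorbed flux (global mean): S(1−α)/4 = 2867·0.4/4 = 286.7 W m^-2.
Balancing against σT⁴: T = (286.7/5.67×10⁻⁸)^(1/4) = 266.7 K.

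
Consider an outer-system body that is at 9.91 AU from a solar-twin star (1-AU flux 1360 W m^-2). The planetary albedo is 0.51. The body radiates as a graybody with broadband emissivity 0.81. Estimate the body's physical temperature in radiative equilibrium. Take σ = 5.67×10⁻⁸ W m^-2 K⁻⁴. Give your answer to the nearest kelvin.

Flux at the orbit: S = 1360/(9.91)² = 13.85 W m^-2.
Absorbed flux (global mean): S(1−α)/4 = 13.85·0.49/4 = 1.696 W m^-2.
Radiative balance εσT⁴ = 1.696 gives T = [1.696/(0.81·σ)]^(1/4) = 77.96 K.

78 K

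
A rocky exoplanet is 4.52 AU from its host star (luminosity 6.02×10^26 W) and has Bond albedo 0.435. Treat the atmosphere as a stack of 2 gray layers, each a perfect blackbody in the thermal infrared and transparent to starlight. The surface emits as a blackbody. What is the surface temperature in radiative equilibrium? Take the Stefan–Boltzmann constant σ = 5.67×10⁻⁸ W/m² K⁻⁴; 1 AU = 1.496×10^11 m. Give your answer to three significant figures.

d = 4.52 × 1.496×10^11 m = 6.762×10^11 m.
S = L/(4πd²) = 104.8 W/m².
Top-of-atmosphere balance: σT_e⁴ = S(1−α)/4 = 14.80 W/m² → T_e = 127.1 K.
With N = 2 opaque layers, T_s = (N+1)^(1/4)·T_e = 3^(1/4)·127.1 = 167.3 K.

167 K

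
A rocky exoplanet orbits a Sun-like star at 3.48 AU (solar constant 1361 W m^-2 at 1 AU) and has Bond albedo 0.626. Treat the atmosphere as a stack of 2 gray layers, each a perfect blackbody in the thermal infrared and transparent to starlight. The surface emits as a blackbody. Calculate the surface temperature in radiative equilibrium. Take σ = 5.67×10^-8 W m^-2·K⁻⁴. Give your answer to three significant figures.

By the inverse-square law, S = 1361/3.48² = 112.4 W m^-2.
Top-of-atmosphere balance: σT_e⁴ = S(1−α)/4 = 10.51 W m^-2 → T_e = 116.7 K.
Layer-by-layer balance gives σT_s⁴ = (N+1)σT_e⁴, so T_s = 3^¼·116.7 = 153.6 K.

154 K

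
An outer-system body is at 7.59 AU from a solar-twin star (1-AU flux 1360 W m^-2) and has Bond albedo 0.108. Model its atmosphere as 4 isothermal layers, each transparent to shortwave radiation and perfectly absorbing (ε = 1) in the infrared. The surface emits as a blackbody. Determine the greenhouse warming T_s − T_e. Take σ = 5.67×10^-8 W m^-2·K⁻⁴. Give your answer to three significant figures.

Irradiance scales as 1/d², so S = 1360 W m^-2 × (1/7.59)² = 23.61 W m^-2.
The effective emission temperature is T_e = [S(1−α)/(4σ)]^¼ = 98.16 K.
T_s = (N+1)^(1/4)·T_e = 146.8 K.
So the greenhouse effect raises the surface by 146.8 − 98.16 = 48.62 K.

48.6 K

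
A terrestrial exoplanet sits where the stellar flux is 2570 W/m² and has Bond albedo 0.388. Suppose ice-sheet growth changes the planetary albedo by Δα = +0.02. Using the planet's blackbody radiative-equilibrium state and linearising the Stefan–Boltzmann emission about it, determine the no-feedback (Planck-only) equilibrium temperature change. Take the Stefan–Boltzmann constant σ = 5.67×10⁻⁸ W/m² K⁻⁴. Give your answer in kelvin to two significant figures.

Reference equilibrium: T_e = [S(1−α)/(4σ)]^(1/4) = 288.6 K.
ΔF = −(S/4)Δα = −(2570/4)×(+0.02) = -12.85 W/m².
Linearising σT⁴ gives d(σT⁴)/dT = 4σT_e³ = 5.450 W/m² per K.
So ΔT₀ = -12.85/5.450 = -2.36 K.

-2.4 kelvin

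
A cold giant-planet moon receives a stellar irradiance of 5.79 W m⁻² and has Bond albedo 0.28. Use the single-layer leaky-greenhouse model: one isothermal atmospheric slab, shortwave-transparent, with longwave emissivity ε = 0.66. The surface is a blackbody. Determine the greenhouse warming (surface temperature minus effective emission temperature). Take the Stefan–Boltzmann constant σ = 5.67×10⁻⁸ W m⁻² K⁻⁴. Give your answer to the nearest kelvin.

The planet radiates to space at T_e = [S(1−α)/(4σ)]^(1/4) = 65.48 K.
For a single slab of emissivity ε, T_s⁴ = 2T_e⁴/(2−ε); thus T_s = 65.48·(1.493)^(1/4) = 72.37 K.
Greenhouse warming: T_s − T_e = 6.895 K.

7 kelvin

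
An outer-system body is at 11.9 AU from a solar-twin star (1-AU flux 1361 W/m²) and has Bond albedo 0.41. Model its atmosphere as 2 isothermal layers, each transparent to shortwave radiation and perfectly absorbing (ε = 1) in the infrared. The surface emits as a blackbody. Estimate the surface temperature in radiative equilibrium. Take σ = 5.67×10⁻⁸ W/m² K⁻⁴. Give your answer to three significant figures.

Irradiance scales as 1/d², so S = 1361 W/m² × (1/11.9)² = 9.611 W/m².
Top-of-atmosphere balance: σT_e⁴ = S(1−α)/4 = 1.418 W/m² → T_e = 70.71 K.
Layer-by-layer balance gives σT_s⁴ = (N+1)σT_e⁴, so T_s = 3^¼·70.71 = 93.06 K.

93.1 kelvin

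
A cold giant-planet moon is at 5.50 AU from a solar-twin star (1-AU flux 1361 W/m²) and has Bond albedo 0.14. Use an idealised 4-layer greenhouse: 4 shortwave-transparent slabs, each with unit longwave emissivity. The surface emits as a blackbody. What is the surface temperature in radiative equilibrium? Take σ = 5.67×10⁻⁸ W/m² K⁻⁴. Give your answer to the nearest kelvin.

171 kelvin

Flux at the orbit: S = 1361/(5.50)² = 44.99 W/m².
The effective emission temperature is T_e = [S(1−α)/(4σ)]^¼ = 114.3 K.
With N = 4 opaque layers, T_s = (N+1)^(1/4)·T_e = 5^(1/4)·114.3 = 170.9 K.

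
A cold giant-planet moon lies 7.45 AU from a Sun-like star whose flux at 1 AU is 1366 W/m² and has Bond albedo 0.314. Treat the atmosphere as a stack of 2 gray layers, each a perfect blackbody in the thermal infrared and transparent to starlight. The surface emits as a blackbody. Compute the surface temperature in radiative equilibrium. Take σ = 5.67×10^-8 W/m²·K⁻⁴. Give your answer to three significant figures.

122 K

By the inverse-square law, S = 1366/7.45² = 24.61 W/m².
The effective emission temperature is T_e = [S(1−α)/(4σ)]^¼ = 92.89 K.
Layer-by-layer balance gives σT_s⁴ = (N+1)σT_e⁴, so T_s = 3^¼·92.89 = 122.2 K.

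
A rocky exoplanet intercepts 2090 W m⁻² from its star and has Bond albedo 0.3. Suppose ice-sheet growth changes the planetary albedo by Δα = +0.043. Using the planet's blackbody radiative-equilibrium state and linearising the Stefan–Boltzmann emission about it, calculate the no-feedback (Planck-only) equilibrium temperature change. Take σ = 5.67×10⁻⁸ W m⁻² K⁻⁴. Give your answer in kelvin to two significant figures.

-4.4 kelvin

Unperturbed T_e = [2090·(1−0.3)/(4σ)]^¼ = 283.4 K.
ΔF = −(S/4)Δα = −(2090/4)×(+0.043) = -22.47 W m⁻².
Planck response: λ_P = 4σT_e³ = 4·5.67×10⁻⁸·(283.4)³ = 5.162 W m⁻²/K.
ΔT₀ = ΔF/λ_P = -22.47/5.162 = -4.35 K.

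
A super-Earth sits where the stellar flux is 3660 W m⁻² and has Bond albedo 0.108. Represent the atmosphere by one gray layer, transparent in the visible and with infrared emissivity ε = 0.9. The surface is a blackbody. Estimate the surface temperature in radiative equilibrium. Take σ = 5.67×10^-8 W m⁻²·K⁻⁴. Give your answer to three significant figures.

402 K

Effective emission temperature (TOA balance): σT_e⁴ = S(1−α)/4 = 816.2 W m⁻² → T_e = 346.4 K.
For a single slab of emissivity ε, T_s⁴ = 2T_e⁴/(2−ε); thus T_s = 346.4·(1.818)^(1/4) = 402.2 K.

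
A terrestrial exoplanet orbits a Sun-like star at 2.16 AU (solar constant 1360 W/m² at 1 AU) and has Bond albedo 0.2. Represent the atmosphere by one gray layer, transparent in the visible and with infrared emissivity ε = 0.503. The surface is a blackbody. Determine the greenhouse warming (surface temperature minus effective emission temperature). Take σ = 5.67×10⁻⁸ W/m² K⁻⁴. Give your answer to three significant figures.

13.4 kelvin

By the inverse-square law, S = 1360/2.16² = 291.5 W/m².
At the top of the atmosphere, σT_e⁴ = S(1−α)/4 = 58.30 W/m², giving T_e = 179.1 K.
The surface balance (absorbed SW + ε·downward IR = σT_s⁴) with T_a⁴ = T_s⁴/2 reduces to T_s = T_e·[2/(2−ε)]^¼ = 192.5 K.
T_s − T_e = 192.5 − 179.1 = 13.45 K.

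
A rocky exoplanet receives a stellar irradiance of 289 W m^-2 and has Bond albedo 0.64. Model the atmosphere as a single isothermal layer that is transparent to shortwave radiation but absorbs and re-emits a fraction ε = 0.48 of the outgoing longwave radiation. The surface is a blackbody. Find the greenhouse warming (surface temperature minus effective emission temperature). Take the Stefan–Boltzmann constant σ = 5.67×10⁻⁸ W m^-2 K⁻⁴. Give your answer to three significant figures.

The planet radiates to space at T_e = [S(1−α)/(4σ)]^(1/4) = 146.3 K.
Surface balance with a leaky layer gives σT_s⁴ = σT_e⁴·2/(2−ε), so T_s = T_e·[2/(2−0.48)]^(1/4) = 156.7 K.
Greenhouse warming: T_s − T_e = 10.39 K.

10.4 kelvin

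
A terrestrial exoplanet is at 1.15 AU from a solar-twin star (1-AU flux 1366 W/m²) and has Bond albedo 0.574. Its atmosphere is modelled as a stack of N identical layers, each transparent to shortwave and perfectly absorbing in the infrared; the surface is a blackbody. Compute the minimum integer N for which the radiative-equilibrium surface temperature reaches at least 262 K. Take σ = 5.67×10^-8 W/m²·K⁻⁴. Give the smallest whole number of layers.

2

By the inverse-square law, S = 1366/1.15² = 1033 W/m².
The effective emission temperature is T_e = [S(1−α)/(4σ)]^¼ = 209.9 K.
Need (N+1)T_e⁴ ≥ T_s⁴, i.e. N+1 ≥ (262/209.9)⁴ = 2.429.
So N ≥ 1.429; the smallest integer is N = 2.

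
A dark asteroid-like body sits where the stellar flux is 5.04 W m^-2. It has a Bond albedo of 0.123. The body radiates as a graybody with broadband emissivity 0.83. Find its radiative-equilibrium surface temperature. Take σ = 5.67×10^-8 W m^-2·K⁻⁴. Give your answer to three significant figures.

69.6 kelvin

Averaging over the sphere, the absorbed flux is S(1−α)/4 = 1.105 W m^-2.
Equating to εσT⁴ with ε = 0.83: T = (1.105/0.83σ)^(1/4) = 69.61 K.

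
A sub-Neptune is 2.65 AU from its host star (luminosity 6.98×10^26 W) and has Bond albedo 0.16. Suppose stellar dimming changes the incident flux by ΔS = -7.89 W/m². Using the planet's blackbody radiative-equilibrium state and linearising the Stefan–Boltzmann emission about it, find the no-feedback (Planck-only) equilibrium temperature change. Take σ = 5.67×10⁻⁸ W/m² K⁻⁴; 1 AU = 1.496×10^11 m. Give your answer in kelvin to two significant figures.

d = 2.65 × 1.496×10^11 m = 3.964×10^11 m.
S = L/(4πd²) = 353.4 W/m².
Reference equilibrium: T_e = [S(1−α)/(4σ)]^(1/4) = 190.2 K.
Only a fraction (1−α) is absorbed and it's spread over 4πR², so ΔF = (1−α)ΔS/4 = -1.657 W/m².
Linearising σT⁴ gives d(σT⁴)/dT = 4σT_e³ = 1.561 W/m² per K.
ΔT₀ = ΔF/λ_P = -1.657/1.561 = -1.06 K.

-1.1 kelvin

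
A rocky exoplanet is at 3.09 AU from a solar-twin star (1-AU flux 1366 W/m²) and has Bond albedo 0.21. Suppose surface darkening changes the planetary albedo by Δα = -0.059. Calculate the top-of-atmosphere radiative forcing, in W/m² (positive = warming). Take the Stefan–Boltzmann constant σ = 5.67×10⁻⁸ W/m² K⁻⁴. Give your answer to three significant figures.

2.11 W/m²

Irradiance scales as 1/d², so S = 1366 W/m² × (1/3.09)² = 143.1 W/m².
The change in absorbed flux is Δ[S(1−α)/4] = −SΔα/4 = 2.110 W/m².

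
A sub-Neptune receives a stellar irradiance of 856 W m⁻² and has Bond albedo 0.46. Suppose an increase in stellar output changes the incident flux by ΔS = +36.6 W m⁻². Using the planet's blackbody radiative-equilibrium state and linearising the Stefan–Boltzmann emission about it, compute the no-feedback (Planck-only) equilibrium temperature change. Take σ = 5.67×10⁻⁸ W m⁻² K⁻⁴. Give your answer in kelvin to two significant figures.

The baseline emission temperature is T_e = 212.5 K.
TOA radiative forcing: ΔF = (1−α)ΔS/4 = 0.54·(+36.6)/4 = 4.941 W m⁻².
The Planck feedback parameter is 4σT_e³ = 2.176 W m⁻²/K.
So ΔT₀ = 4.941/2.176 = 2.27 K.

2.3 K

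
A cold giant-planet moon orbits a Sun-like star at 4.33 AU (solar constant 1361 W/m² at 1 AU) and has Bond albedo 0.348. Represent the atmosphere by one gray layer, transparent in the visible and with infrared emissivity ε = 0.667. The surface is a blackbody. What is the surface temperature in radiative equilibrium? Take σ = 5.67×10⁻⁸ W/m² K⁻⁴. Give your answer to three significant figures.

Irradiance scales as 1/d², so S = 1361 W/m² × (1/4.33)² = 72.59 W/m².
The planet radiates to space at T_e = [S(1−α)/(4σ)]^(1/4) = 120.2 K.
The surface balance (absorbed SW + ε·downward IR = σT_s⁴) with T_a⁴ = T_s⁴/2 reduces to T_s = T_e·[2/(2−ε)]^¼ = 133.0 K.

133 K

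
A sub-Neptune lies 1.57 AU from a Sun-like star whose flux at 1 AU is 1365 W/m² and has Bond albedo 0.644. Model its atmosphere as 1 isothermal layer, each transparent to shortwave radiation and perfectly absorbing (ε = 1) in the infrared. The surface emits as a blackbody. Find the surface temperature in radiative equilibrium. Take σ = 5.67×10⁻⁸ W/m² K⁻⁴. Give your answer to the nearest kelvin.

204 K

By the inverse-square law, S = 1365/1.57² = 553.8 W/m².
The effective emission temperature is T_e = [S(1−α)/(4σ)]^¼ = 171.7 K.
With N = 1 opaque layers, T_s = (N+1)^(1/4)·T_e = 2^(1/4)·171.7 = 204.2 K.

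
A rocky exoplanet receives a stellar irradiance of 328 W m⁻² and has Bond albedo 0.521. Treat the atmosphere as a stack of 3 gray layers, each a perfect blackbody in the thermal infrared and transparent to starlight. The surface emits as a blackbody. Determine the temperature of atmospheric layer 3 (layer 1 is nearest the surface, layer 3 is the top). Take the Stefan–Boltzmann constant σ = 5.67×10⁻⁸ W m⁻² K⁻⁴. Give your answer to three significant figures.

162 K

The effective emission temperature is T_e = [S(1−α)/(4σ)]^¼ = 162.2 K.
Each opaque layer satisfies 2T_j⁴ = T_{j−1}⁴ + T_{j+1}⁴, giving T_k⁴ = (N+1−k)T_e⁴.
T_3 = (1)^(1/4)·162.2 = 162.2 K.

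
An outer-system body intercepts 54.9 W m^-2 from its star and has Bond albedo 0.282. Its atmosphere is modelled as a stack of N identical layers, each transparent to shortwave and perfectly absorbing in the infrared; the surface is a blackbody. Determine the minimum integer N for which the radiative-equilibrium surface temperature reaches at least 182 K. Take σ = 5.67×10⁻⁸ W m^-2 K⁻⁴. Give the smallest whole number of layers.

6

Top-of-atmosphere balance: σT_e⁴ = S(1−α)/4 = 9.855 W m^-2 → T_e = 114.8 K.
Since T_s⁴ = (N+1)T_e⁴, we need N ≥ (T_s/T_e)⁴ − 1 = 5.313.
So N ≥ 5.313; the smallest integer is N = 6.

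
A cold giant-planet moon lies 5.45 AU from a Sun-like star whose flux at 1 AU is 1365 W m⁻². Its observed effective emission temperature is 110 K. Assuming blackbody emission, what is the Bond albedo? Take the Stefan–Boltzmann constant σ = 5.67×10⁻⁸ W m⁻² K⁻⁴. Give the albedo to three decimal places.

0.277

By the inverse-square law, S = 1365/5.45² = 45.96 W m⁻².
From σT⁴ = S(1−α)/4 we invert for α: 1−α = 4σT⁴/S.
4σT⁴ = 4·5.67×10⁻⁸·(110)⁴ = 33.21 W m⁻².
Hence α = 1 − 33.21/45.96 = 0.2774.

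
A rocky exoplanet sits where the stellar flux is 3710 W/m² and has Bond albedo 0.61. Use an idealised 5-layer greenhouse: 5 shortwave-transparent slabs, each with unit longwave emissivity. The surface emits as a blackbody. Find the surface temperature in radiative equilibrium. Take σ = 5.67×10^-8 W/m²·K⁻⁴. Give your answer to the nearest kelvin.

OLR = S(1−α)/4 = 361.7 W/m²; the top layer radiates at T_e = 282.6 K.
For an N-layer opaque stack, T_s⁴ = (N+1)T_e⁴, hence T_s = (6)^(1/4)×282.6 K = 442.3 K.

442 kelvin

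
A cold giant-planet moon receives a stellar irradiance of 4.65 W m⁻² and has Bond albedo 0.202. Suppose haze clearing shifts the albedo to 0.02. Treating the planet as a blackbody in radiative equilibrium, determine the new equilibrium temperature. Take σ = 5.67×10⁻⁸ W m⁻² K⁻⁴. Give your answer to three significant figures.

T₂ = [S(1−α₂)/(4σ)]^(1/4) = [4.650·0.98/(4σ)]^(1/4) = 66.95 K.

67.0 K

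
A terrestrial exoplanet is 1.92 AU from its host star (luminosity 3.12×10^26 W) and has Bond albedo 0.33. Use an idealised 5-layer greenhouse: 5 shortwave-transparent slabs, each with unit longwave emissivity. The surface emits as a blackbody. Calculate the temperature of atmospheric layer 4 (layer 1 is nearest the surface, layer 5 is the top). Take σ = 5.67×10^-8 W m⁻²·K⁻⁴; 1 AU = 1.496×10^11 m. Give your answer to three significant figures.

Orbital distance: d = 1.92 AU = 2.872×10^11 m.
Spreading L over a sphere of radius d: S = 3.12×10^26/(4π·2.87×10^11²) = 300.9 W m⁻².
The effective emission temperature is T_e = [S(1−α)/(4σ)]^¼ = 172.7 K.
In the N-layer model, layer k (counted from the surface) has T_k = (N+1−k)^(1/4)·T_e.
With k = 4: T_4 = (5+1−4)^¼·172.7 K = 205.3 K.

205 K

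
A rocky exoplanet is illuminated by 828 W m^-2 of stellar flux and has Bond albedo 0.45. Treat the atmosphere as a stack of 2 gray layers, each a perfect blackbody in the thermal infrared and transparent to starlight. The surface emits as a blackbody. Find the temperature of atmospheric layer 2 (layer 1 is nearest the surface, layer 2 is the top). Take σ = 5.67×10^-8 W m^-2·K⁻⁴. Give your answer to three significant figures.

212 K

The effective emission temperature is T_e = [S(1−α)/(4σ)]^¼ = 211.7 K.
In the N-layer model, layer k (counted from the surface) has T_k = (N+1−k)^(1/4)·T_e.
With k = 2: T_2 = (2+1−2)^¼·211.7 K = 211.7 K.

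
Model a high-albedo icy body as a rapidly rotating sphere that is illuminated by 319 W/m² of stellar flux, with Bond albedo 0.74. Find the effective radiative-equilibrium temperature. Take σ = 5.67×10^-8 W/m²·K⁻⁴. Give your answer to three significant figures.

138 K

Absorbed flux (global mean): S(1−α)/4 = 319.0·0.26/4 = 20.73 W/m².
Set σT⁴ = 20.73 → T = (20.73/σ)^(1/4) = 138.3 K.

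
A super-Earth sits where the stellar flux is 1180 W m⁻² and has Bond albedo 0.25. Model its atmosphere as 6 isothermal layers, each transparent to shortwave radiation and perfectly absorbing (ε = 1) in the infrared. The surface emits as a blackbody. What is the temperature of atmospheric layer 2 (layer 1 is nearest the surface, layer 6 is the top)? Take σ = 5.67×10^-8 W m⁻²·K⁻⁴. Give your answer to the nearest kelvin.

OLR = S(1−α)/4 = 221.2 W m⁻²; the top layer radiates at T_e = 249.9 K.
The net upward flux σT_e⁴ is constant between every pair of levels, so T_k⁴ = (N+1−k)T_e⁴.
T_2 = (5)^(1/4)·249.9 = 373.7 K.

374 kelvin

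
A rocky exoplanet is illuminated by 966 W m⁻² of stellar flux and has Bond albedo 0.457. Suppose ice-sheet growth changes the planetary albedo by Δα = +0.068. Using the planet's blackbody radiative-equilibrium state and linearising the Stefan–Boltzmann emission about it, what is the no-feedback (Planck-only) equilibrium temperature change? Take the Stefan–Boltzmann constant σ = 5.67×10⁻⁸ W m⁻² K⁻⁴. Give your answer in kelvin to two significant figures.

Reference equilibrium: T_e = [S(1−α)/(4σ)]^(1/4) = 219.3 K.
TOA radiative forcing: ΔF = −S·Δα/4 = −966.0·(+0.068)/4 = -16.42 W m⁻².
Planck response: λ_P = 4σT_e³ = 4·5.67×10⁻⁸·(219.3)³ = 2.392 W m⁻²/K.
Hence the no-feedback warming is ΔF/(4σT_e³) = -6.87 K.

-6.9 K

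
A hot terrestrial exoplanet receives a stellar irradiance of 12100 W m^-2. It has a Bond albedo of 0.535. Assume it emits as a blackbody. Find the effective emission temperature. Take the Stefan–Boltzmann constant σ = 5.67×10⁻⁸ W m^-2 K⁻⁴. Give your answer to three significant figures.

397 K

The planet absorbs (1−α)S over its disc πR² and re-emits over 4πR², so the mean absorbed flux is (1−0.535)·12100/4 = 1407 W m^-2.
In equilibrium σT⁴ equals this, so T = 396.9 K.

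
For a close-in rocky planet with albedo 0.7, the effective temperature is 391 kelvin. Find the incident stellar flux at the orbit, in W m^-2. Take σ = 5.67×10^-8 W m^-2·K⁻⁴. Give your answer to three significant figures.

From S(1−α)/4 = σT⁴: S = 4σT⁴/(1−α).
The emitted flux is σT⁴ = 1325 W m^-2.
S = 4·1325/0.3 = 17670 W m^-2.

17700 W m^-2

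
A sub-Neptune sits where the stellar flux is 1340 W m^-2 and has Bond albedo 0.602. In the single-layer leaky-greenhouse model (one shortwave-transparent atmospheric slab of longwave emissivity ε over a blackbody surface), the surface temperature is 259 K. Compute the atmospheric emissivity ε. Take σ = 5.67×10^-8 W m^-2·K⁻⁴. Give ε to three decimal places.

0.955

TOA balance gives T_e = 220.2 K.
Inverting T_s⁴ = 2T_e⁴/(2−ε): (T_e/T_s)⁴ = 0.5226, so ε = 2(1 − 0.5226) = 0.9549.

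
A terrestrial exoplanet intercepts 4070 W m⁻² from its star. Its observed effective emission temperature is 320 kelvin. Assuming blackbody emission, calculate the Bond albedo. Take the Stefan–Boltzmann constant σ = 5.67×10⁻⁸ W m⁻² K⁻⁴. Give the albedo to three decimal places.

Energy balance: S(1−α)/4 = σT⁴, so 1−α = 4σT⁴/S.
σT⁴ = 594.5 W m⁻², so 4σT⁴ = 2378 W m⁻².
Hence α = 1 − 2378/4070 = 0.4157.

0.416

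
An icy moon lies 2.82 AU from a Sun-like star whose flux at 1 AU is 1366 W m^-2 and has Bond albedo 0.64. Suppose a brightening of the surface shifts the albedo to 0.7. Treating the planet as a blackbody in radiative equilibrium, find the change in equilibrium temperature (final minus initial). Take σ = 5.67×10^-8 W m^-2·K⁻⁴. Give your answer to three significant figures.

-5.73 K

Flux at the orbit: S = 1366/(2.82)² = 171.8 W m^-2.
Before: T₁ = [171.8·0.36/(4σ)]^(1/4) = 128.5 K.
After:  T₂ = [171.8·0.3/(4σ)]^(1/4) = 122.8 K.
ΔT = T₂ − T₁ = -5.726 K.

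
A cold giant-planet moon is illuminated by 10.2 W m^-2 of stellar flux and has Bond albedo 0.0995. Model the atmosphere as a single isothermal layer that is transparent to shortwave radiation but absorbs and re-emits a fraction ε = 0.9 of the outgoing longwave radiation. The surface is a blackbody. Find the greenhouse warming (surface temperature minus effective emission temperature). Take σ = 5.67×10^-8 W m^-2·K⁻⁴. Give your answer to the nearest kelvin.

The planet radiates to space at T_e = [S(1−α)/(4σ)]^(1/4) = 79.77 K.
The surface balance (absorbed SW + ε·downward IR = σT_s⁴) with T_a⁴ = T_s⁴/2 reduces to T_s = T_e·[2/(2−ε)]^¼ = 92.63 K.
T_s − T_e = 92.63 − 79.77 = 12.86 K.

13 kelvin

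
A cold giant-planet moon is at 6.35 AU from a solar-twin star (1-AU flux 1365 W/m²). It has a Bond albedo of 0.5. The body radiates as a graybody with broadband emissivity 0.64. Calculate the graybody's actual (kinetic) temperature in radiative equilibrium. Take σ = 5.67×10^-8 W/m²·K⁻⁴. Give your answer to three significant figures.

104 K

By the inverse-square law, S = 1365/6.35² = 33.85 W/m².
Absorbed flux (global mean): S(1−α)/4 = 33.85·0.5/4 = 4.232 W/m².
Radiative balance εσT⁴ = 4.232 gives T = [4.232/(0.64·σ)]^(1/4) = 103.9 K.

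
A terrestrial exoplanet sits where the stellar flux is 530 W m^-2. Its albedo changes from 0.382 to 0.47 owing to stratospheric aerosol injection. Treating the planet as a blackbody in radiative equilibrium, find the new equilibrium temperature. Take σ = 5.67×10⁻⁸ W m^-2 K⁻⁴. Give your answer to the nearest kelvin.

New equilibrium: T₂ = [(1−0.47)·530.0/(4σ)]^(1/4) = 187.6 K.

188 kelvin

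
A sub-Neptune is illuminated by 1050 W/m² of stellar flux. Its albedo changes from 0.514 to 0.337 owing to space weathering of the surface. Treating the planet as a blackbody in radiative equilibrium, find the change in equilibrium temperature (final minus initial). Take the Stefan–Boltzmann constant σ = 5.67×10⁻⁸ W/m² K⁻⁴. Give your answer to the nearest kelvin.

18 K

With α = 0.514, T₁ = 217.8 K.
Final:   T₂ = [S(1−0.337)/(4σ)]^(1/4) = 235.4 K.
ΔT = T₂ − T₁ = 17.58 K.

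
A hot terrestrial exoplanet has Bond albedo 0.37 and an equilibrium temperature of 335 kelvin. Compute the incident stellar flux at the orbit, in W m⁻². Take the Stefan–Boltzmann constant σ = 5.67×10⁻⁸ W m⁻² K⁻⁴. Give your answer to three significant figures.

Invert the energy balance for S: S = 4σT⁴/(1−α).
The emitted flux is σT⁴ = 714.1 W m⁻².
S = 4·714.1/0.63 = 4534 W m⁻².

4530 W m⁻²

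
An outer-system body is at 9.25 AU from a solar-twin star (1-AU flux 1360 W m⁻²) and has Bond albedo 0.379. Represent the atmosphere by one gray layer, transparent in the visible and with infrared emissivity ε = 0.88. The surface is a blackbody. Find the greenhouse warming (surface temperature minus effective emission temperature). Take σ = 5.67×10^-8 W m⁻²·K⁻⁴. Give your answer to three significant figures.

Irradiance scales as 1/d², so S = 1360 W m⁻² × (1/9.25)² = 15.89 W m⁻².
Effective emission temperature (TOA balance): σT_e⁴ = S(1−α)/4 = 2.468 W m⁻² → T_e = 81.22 K.
For a single slab of emissivity ε, T_s⁴ = 2T_e⁴/(2−ε); thus T_s = 81.22·(1.786)^(1/4) = 93.89 K.
T_s − T_e = 93.89 − 81.22 = 12.67 K.

12.7 K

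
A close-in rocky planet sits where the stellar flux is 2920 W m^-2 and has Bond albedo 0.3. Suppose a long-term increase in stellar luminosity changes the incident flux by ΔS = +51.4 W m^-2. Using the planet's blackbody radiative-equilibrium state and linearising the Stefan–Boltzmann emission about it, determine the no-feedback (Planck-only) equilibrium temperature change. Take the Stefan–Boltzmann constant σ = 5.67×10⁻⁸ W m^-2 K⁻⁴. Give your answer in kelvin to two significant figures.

1.4 kelvin

Unperturbed T_e = [2920·(1−0.3)/(4σ)]^¼ = 308.1 K.
ΔF = Δ[S(1−α)]/4 = (1−0.3)·+51.4/4 = 8.995 W m^-2.
Linearising σT⁴ gives d(σT⁴)/dT = 4σT_e³ = 6.634 W m^-2 per K.
So ΔT₀ = 8.995/6.634 = 1.36 K.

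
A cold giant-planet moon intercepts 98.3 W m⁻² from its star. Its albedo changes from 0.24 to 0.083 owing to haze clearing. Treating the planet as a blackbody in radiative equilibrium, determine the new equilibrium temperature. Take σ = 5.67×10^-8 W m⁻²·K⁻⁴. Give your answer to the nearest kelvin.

141 K

T₂ = [S(1−α₂)/(4σ)]^(1/4) = [98.30·0.917/(4σ)]^(1/4) = 141.2 K.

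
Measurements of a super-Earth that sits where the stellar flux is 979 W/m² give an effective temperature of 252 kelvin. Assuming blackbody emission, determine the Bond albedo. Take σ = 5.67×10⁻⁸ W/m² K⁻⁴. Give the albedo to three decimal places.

Rearranging the radiative balance, α = 1 − 4σT⁴/S.
4σT⁴ = 4·5.67×10⁻⁸·(252)⁴ = 914.6 W/m².
1−α = 914.6/979.0 = 0.9342, so α = 0.0658.

0.066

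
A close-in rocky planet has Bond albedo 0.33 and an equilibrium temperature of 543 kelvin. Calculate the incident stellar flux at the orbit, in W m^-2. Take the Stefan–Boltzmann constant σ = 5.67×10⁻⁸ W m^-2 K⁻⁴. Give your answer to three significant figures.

From S(1−α)/4 = σT⁴: S = 4σT⁴/(1−α).
The emitted flux is σT⁴ = 4929 W m^-2.
So S = 4×4929/(1−0.33) = 29430 W m^-2.

29400 W m^-2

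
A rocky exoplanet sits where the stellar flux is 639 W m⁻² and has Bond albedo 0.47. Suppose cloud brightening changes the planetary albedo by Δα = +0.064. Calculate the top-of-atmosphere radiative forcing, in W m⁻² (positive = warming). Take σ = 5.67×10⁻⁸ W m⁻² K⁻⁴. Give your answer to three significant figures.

TOA radiative forcing: ΔF = −S·Δα/4 = −639.0·(+0.064)/4 = -10.22 W m⁻².

-10.2 W m⁻²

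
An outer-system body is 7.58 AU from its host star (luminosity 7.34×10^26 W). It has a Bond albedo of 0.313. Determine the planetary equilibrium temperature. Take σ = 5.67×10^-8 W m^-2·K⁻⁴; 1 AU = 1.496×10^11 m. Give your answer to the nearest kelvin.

d = 7.58 × 1.496×10^11 m = 1.134×10^12 m.
S = L/(4πd²) = 45.42 W m^-2.
Averaging over the sphere, the absorbed flux is S(1−α)/4 = 7.802 W m^-2.
Balancing against σT⁴: T = (7.802/5.67×10⁻⁸)^(1/4) = 108.3 K.

108 K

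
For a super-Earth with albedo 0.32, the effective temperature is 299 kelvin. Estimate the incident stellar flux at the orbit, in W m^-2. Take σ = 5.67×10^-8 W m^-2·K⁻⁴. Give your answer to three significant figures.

Invert the energy balance for S: S = 4σT⁴/(1−α).
σT⁴ = 5.67×10⁻⁸·(299)⁴ = 453.2 W m^-2.
So S = 4×453.2/(1−0.32) = 2666 W m^-2.

2670 W m^-2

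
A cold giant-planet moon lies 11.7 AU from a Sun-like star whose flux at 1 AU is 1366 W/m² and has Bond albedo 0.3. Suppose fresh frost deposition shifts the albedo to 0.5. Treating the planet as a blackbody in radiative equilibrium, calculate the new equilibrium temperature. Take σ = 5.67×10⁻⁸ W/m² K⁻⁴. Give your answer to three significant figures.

68.5 K

Irradiance scales as 1/d², so S = 1366 W/m² × (1/11.7)² = 9.979 W/m².
New equilibrium: T₂ = [(1−0.5)·9.979/(4σ)]^(1/4) = 68.49 K.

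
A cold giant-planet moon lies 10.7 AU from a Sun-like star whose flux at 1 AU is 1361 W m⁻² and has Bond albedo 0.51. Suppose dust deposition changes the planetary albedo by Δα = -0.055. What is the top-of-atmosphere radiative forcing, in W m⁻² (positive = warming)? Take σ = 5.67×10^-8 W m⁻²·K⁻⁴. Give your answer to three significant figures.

Irradiance scales as 1/d², so S = 1361 W m⁻² × (1/10.7)² = 11.89 W m⁻².
ΔF = −(S/4)Δα = −(11.89/4)×(-0.055) = 0.1635 W m⁻².

0.163 W m⁻²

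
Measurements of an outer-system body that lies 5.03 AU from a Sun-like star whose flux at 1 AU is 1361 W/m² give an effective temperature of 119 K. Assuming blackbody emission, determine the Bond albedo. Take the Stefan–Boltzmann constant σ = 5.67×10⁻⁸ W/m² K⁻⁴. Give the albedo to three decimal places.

By the inverse-square law, S = 1361/5.03² = 53.79 W/m².
From σT⁴ = S(1−α)/4 we invert for α: 1−α = 4σT⁴/S.
4σT⁴ = 4·5.67×10⁻⁸·(119)⁴ = 45.48 W/m².
1−α = 45.48/53.79 = 0.8455, so α = 0.1545.

0.155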